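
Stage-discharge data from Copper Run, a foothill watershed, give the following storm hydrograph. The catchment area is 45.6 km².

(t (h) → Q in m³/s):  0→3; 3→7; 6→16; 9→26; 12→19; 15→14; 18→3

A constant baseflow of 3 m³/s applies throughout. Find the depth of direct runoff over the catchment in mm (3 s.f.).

Direct runoff: 0.0, 4.0, 13.0, 23.0, 16.0, 11.0, 0.0 m³/s; ΣQ_DR = 67.00 m³/s.
V = ΣQ_DR · Δt = 67.00 × 10800 s = 7.236 × 10^5 m³.
Over A = 45.6 km², depth = V / A = 15.9 mm.

d ≈ 15.9 mm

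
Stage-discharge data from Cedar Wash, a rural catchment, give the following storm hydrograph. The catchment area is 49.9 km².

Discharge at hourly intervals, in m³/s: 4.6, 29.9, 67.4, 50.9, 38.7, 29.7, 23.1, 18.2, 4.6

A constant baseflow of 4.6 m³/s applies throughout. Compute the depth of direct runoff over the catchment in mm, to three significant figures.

d ≈ 16.3 mm

Direct runoff: 0.0, 25.3, 62.8, 46.3, 34.1, 25.1, 18.5, 13.6, 0.0 m³/s; ΣQ_DR = 225.7 m³/s.
V = ΣQ_DR · Δt = 225.7 × 3600 s = 8.125 × 10^5 m³.
Over A = 49.9 km², depth = V / A = 16.3 mm.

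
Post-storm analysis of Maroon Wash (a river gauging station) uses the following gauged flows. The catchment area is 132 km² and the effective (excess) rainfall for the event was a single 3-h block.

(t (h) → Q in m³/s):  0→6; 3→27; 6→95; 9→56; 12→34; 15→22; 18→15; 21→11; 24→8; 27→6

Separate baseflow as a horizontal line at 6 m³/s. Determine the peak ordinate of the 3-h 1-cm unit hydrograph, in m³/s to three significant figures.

Direct runoff: 0.0, 21.0, 89.0, 50.0, 28.0, 16.0, 9.0, 5.0, 2.0, 0.0 m³/s; ΣQ_DR = 220.0 m³/s, peak = 89.0 m³/s.
Runoff depth d = ΣQ_DR·Δt / A = 220.0 × 10800 / (132 km²) = 18.00 mm.
The 1-cm UH is the DRH scaled by (10 mm)/d, so U_p = 89.0 × 10/18.00 = 49.4 m³/s.

U_p ≈ 49.4 m³/s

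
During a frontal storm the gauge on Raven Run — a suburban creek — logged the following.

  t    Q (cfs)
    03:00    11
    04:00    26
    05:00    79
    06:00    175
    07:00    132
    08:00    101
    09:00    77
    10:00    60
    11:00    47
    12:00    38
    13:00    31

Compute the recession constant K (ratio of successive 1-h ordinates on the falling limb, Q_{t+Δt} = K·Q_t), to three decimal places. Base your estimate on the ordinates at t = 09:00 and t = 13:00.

Using the recession-limb readings at t = 09:00 and t = 13:00: Q falls from 77 to 31 cfs over 4 intervals.
K = (Q₂/Q₁)^(1/4) = (31/77)^(1/4) = 0.797.

K ≈ 0.797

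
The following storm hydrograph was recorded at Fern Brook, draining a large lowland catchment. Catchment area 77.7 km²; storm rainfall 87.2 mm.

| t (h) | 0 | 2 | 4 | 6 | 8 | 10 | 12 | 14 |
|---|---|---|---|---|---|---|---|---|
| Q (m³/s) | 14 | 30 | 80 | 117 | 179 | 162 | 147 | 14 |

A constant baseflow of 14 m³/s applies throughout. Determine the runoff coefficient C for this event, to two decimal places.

C ≈ 0.67

ΣQ_DR = 631.0 m³/s; V = ΣQ_DR·Δt = 4.543 × 10^6 m³.
Runoff depth d = V / A = 58.47 mm.
C = d / P = 58.47 / 87.2 = 0.67.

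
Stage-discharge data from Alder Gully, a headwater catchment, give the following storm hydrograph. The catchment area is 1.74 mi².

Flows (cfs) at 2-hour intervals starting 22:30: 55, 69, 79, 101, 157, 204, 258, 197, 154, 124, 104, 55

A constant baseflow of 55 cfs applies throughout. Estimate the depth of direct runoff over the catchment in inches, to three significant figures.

Direct runoff: 0.0, 14.0, 24.0, 46.0, 102.0, 149.0, 203.0, 142.0, 99.0, 69.0, 49.0, 0.0 cfs; ΣQ_DR = 897.0 cfs.
V = ΣQ_DR · Δt = 897.0 × 7200 s = 6.458 × 10^6 ft³.
Over A = 1.74 mi², depth = V / A = 1.60 in.

d ≈ 1.60 in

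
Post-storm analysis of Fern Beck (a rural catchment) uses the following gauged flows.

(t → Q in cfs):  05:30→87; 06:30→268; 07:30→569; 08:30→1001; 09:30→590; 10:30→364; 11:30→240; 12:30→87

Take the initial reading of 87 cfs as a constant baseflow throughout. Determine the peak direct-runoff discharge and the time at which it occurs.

Q_p = 914.0 cfs at t = 08:30

Subtracting baseflow gives direct-runoff ordinates: 0.0, 181.0, 482.0, 914.0, 503.0, 277.0, 153.0, 0.0 cfs.
The maximum is 914.0 cfs, occurring at the reading for t = 08:30.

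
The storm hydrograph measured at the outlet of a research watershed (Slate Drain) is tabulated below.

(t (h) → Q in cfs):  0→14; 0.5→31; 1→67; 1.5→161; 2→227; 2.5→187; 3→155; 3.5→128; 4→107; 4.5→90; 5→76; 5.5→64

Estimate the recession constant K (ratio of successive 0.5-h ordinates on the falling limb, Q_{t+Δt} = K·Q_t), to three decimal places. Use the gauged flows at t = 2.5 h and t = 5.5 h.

K ≈ 0.836

Using the recession-limb readings at t = 2.5 h and t = 5.5 h: Q falls from 187 to 64 cfs over 6 intervals.
K = (Q₂/Q₁)^(1/6) = (64/187)^(1/6) = 0.836.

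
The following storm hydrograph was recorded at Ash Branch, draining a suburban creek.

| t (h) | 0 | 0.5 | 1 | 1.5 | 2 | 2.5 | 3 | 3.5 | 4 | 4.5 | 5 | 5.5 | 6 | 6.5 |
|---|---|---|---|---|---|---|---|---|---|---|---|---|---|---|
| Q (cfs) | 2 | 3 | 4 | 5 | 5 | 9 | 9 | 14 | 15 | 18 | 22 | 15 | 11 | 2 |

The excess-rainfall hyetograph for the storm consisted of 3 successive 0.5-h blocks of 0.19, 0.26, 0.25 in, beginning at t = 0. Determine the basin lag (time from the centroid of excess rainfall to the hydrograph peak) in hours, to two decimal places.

t_L ≈ 4.21 h

Centroid of excess rainfall: t_c = Σ P_i·t̄_i / ΣP_i = 0.7929 h (block centres at 0.25, 0.75, 1.25 h).
Hydrograph peak occurs at t = 5 h, so basin lag t_L = 5 − 0.7929 = 4.21 h.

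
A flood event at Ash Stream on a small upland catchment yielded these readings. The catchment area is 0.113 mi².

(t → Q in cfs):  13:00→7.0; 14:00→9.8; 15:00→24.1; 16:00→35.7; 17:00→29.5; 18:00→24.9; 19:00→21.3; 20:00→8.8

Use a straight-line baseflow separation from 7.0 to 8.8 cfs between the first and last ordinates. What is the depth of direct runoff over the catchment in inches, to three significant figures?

Direct runoff: 0.00, 2.54, 16.59, 27.93, 21.47, 16.61, 12.76, 0.00 cfs; ΣQ_DR = 97.90 cfs.
V = ΣQ_DR · Δt = 97.90 × 3600 s = 3.524 × 10^5 ft³.
Over A = 0.113 mi², depth = V / A = 1.34 in.

d ≈ 1.34 in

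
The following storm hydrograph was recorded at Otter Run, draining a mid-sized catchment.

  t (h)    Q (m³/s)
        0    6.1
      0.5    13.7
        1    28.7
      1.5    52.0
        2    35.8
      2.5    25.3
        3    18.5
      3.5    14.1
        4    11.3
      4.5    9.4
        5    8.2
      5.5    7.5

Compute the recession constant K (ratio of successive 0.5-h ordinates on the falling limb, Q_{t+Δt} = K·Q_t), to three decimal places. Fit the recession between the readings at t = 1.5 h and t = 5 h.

Using the recession-limb readings at t = 1.5 h and t = 5 h: Q falls from 52.0 to 8.2 m³/s over 7 intervals.
K = (Q₂/Q₁)^(1/7) = (8.2/52.0)^(1/7) = 0.768.

K ≈ 0.768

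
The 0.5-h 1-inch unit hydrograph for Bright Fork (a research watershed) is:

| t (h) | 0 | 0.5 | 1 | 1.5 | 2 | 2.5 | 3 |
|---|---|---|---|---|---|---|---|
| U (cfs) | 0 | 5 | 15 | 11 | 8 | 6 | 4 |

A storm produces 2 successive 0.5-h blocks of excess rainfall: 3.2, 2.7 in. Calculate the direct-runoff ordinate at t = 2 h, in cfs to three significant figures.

By discrete convolution, Q_j = Σ (P_i / 1 in) · U_{j−i}.
At t = 2 h (j=4): Q = (3.2/1)·8 + (2.7/1)·11 = 55.3 cfs.

Q ≈ 55.3 cfs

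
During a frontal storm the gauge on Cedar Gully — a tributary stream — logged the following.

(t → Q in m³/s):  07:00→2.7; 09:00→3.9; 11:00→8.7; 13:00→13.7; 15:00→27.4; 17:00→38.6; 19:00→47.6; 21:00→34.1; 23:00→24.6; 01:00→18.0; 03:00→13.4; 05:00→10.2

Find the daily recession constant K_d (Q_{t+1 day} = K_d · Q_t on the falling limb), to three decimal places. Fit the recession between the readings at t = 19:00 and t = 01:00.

Between t = 19:00 and t = 01:00 the flow falls from 47.6 to 18.0 m³/s over 3×2 h = 6 h.
Per-interval ratio K = (18.0/47.6)^(1/3) = 0.7231; K_d = K^(24/2) = 0.020.

K_d ≈ 0.020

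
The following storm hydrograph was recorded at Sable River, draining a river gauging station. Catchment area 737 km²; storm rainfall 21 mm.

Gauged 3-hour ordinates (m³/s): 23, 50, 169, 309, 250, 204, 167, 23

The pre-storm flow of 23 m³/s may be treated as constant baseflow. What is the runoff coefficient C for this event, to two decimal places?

C ≈ 0.71

ΣQ_DR = 1011 m³/s; V = ΣQ_DR·Δt = 1.092 × 10^7 m³.
Runoff depth d = V / A = 14.82 mm.
C = d / P = 14.82 / 21 = 0.71.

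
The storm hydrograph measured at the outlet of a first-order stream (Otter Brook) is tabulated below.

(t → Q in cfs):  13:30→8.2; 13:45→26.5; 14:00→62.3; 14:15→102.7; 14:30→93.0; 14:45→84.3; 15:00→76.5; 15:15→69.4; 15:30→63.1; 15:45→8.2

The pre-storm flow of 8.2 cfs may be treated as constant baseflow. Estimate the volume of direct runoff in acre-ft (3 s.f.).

V ≈ 10.6 acre-ft

Direct-runoff ordinates (Q − Q_b): 0.0, 18.3, 54.1, 94.5, 84.8, 76.1, 68.3, 61.2, 54.9, 0.0 cfs.
ΣQ_DR = 512.2 cfs.
With Δt = 0.25 h = 900 s, V = ΣQ_DR · Δt = 512.2 × 900 = 4.61 × 10^5 ft³ = 10.6 acre-ft.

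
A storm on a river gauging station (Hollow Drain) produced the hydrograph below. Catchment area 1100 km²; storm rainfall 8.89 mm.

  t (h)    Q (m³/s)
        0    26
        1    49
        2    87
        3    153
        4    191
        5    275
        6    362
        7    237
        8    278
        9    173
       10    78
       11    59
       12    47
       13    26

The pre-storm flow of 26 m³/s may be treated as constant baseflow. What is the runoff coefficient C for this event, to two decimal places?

C ≈ 0.62

ΣQ_DR = 1677 m³/s; V = ΣQ_DR·Δt = 6.037 × 10^6 m³.
Runoff depth d = V / A = 5.488 mm.
C = d / P = 5.488 / 8.89 = 0.62.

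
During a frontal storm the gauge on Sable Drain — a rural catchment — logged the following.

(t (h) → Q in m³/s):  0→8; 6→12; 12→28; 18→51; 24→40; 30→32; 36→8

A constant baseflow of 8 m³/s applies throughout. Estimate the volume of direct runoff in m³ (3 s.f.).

V ≈ 2.66 × 10^6 m³

Direct-runoff ordinates (Q − Q_b): 0.0, 4.0, 20.0, 43.0, 32.0, 24.0, 0.0 m³/s.
ΣQ_DR = 123.0 m³/s.
With Δt = 6 h = 21600 s, V = ΣQ_DR · Δt = 123.0 × 21600 = 2.66 × 10^6 m³.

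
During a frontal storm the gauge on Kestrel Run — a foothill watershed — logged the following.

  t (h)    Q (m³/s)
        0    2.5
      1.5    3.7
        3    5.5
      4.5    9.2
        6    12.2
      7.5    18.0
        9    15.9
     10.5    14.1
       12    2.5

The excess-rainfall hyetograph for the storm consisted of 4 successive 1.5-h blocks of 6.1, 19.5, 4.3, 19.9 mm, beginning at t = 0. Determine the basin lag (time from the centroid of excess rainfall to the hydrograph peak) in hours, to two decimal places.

Centroid of excess rainfall: t_c = Σ P_i·t̄_i / ΣP_i = 3.3946 h (block centres at 0.75, 2.25, 3.75, 5.25 h).
Hydrograph peak occurs at t = 7.5 h, so basin lag t_L = 7.5 − 3.3946 = 4.11 h.

t_L ≈ 4.11 h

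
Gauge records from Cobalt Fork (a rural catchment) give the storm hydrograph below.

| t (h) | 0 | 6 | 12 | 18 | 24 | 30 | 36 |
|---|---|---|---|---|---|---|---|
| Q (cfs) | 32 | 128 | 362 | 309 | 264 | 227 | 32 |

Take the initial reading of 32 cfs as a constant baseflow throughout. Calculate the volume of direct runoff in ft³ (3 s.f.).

V ≈ 2.44 × 10^7 ft³

Direct-runoff ordinates (Q − Q_b): 0.0, 96.0, 330.0, 277.0, 232.0, 195.0, 0.0 cfs.
ΣQ_DR = 1130 cfs.
With Δt = 6 h = 21600 s, V = ΣQ_DR · Δt = 1130 × 21600 = 2.44 × 10^7 ft³.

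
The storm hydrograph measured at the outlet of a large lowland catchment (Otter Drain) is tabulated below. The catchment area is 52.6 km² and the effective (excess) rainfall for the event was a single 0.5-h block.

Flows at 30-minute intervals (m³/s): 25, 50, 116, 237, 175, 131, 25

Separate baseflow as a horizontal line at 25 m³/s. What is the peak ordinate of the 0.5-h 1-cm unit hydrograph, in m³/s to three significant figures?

Direct runoff: 0.0, 25.0, 91.0, 212.0, 150.0, 106.0, 0.0 m³/s; ΣQ_DR = 584.0 m³/s, peak = 212.0 m³/s.
Runoff depth d = ΣQ_DR·Δt / A = 584.0 × 1800 / (52.6 km²) = 19.98 mm.
The 1-cm UH is the DRH scaled by (10 mm)/d, so U_p = 212.0 × 10/19.98 = 106 m³/s.

U_p ≈ 106 m³/s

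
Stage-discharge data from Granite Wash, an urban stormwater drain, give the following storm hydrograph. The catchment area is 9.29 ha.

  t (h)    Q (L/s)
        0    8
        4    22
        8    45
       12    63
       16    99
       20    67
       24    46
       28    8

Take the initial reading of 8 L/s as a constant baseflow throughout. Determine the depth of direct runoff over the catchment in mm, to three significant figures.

d ≈ 45.6 mm

Direct runoff: 0.0, 14.0, 37.0, 55.0, 91.0, 59.0, 38.0, 0.0 L/s; ΣQ_DR = 294.0 L/s.
V = ΣQ_DR · Δt = 294.0 × 14400 s = 4.234 × 10^6 L.
Over A = 9.29 ha, depth = V / A = 45.6 mm.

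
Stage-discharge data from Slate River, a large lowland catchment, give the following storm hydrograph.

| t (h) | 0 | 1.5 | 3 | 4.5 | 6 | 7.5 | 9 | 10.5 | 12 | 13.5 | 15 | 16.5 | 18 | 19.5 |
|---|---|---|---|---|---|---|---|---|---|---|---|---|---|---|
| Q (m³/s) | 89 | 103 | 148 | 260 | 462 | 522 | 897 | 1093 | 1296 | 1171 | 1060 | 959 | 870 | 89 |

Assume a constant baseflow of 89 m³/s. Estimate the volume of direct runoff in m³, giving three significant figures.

Direct-runoff ordinates (Q − Q_b): 0.0, 14.0, 59.0, 171.0, 373.0, 433.0, 808.0, 1004.0, 1207.0, 1082.0, 971.0, 870.0, 781.0, 0.0 m³/s.
ΣQ_DR = 7773 m³/s.
With Δt = 1.5 h = 5400 s, V = ΣQ_DR · Δt = 7773 × 5400 = 4.20 × 10^7 m³.

V ≈ 4.20 × 10^7 m³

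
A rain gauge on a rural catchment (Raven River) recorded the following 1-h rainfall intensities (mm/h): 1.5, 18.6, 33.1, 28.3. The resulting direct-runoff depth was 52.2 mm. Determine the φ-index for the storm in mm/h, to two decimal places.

φ ≈ 9.27 mm/h

Only the 3 blocks with intensity above φ contribute runoff: 18.6, 33.1, 28.3 mm/h.
Σ(I−φ)·Δt = d  ⇒  (18.6+33.1+28.3 − 3φ)·1 = 52.2
φ = (80.00 − 52.2/1) / 3 = 9.27 mm/h.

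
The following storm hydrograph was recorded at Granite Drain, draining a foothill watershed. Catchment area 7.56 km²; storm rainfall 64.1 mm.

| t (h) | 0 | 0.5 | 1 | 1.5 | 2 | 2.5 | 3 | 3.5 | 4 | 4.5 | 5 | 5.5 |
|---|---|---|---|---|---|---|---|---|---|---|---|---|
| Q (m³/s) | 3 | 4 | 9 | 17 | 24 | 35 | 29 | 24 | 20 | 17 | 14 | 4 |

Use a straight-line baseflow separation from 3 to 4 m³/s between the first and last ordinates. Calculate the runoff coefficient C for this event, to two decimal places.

ΣQ_DR = 158.0 m³/s; V = ΣQ_DR·Δt = 2.844 × 10^5 m³.
Runoff depth d = V / A = 37.62 mm.
C = d / P = 37.62 / 64.1 = 0.59.

C ≈ 0.59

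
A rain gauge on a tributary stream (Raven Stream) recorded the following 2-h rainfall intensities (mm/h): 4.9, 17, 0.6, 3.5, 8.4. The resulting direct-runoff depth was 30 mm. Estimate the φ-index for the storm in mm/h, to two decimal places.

Only the 2 blocks with intensity above φ contribute runoff: 17, 8.4 mm/h.
Σ(I−φ)·Δt = d  ⇒  (17+8.4 − 2φ)·2 = 30
φ = (25.40 − 30/2) / 2 = 5.20 mm/h.

φ ≈ 5.20 mm/h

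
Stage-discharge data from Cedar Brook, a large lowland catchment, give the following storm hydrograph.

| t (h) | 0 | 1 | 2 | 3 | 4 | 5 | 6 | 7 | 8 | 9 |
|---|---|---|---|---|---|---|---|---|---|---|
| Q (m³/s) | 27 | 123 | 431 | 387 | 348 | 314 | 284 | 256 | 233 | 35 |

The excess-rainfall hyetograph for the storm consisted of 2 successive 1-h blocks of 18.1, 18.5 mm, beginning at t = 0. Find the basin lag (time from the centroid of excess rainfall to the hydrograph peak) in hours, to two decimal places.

Centroid of excess rainfall: t_c = Σ P_i·t̄_i / ΣP_i = 1.0055 h (block centres at 0.5, 1.5 h).
Hydrograph peak occurs at t = 2 h, so basin lag t_L = 2 − 1.0055 = 0.99 h.

t_L ≈ 0.99 h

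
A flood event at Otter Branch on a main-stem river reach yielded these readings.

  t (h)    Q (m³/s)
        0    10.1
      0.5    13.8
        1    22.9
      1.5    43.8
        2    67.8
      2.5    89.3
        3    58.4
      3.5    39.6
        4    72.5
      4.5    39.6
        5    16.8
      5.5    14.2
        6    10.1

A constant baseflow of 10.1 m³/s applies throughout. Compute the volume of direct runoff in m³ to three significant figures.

V ≈ 6.62 × 10^5 m³

Direct-runoff ordinates (Q − Q_b): 0.0, 3.7, 12.8, 33.7, 57.7, 79.2, 48.3, 29.5, 62.4, 29.5, 6.7, 4.1, 0.0 m³/s.
ΣQ_DR = 367.6 m³/s.
With Δt = 0.5 h = 1800 s, V = ΣQ_DR · Δt = 367.6 × 1800 = 6.62 × 10^5 m³.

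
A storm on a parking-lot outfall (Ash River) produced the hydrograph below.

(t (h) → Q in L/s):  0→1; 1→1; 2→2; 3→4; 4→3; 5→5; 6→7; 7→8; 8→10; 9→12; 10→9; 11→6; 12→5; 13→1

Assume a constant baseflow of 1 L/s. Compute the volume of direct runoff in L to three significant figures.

V ≈ 2.16 × 10^5 L

Direct-runoff ordinates (Q − Q_b): 0.0, 0.0, 1.0, 3.0, 2.0, 4.0, 6.0, 7.0, 9.0, 11.0, 8.0, 5.0, 4.0, 0.0 L/s.
ΣQ_DR = 60.00 L/s.
With Δt = 1 h = 3600 s, V = ΣQ_DR · Δt = 60.00 × 3600 = 2.16 × 10^5 L.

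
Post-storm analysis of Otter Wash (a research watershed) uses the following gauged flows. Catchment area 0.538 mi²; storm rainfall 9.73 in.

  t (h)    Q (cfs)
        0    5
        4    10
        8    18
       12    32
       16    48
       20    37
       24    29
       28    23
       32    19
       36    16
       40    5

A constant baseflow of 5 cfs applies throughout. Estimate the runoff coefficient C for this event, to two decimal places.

C ≈ 0.22

ΣQ_DR = 187.0 cfs; V = ΣQ_DR·Δt = 2.693 × 10^6 ft³.
Runoff depth d = V / A = 2.154 in.
C = d / P = 2.154 / 9.73 = 0.22.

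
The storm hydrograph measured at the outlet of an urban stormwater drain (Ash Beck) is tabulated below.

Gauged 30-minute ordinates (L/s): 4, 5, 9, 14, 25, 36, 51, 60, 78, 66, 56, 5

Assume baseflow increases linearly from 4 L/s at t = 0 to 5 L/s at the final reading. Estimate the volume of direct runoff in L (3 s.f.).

V ≈ 6.39 × 10^5 L

Direct-runoff ordinates (Q − Q_b): 0.00, 0.91, 4.82, 9.73, 20.64, 31.55, 46.45, 55.36, 73.27, 61.18, 51.09, 0.00 L/s.
ΣQ_DR = 355.0 L/s.
With Δt = 0.5 h = 1800 s, V = ΣQ_DR · Δt = 355.0 × 1800 = 6.39 × 10^5 L.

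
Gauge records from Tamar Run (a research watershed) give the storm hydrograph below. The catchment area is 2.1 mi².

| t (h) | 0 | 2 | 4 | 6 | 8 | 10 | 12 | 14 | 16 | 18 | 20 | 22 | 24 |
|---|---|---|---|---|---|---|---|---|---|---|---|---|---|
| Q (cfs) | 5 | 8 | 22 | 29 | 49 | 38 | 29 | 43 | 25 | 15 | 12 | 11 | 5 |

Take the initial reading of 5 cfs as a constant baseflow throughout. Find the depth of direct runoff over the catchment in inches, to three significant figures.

Direct runoff: 0.0, 3.0, 17.0, 24.0, 44.0, 33.0, 24.0, 38.0, 20.0, 10.0, 7.0, 6.0, 0.0 cfs; ΣQ_DR = 226.0 cfs.
V = ΣQ_DR · Δt = 226.0 × 7200 s = 1.627 × 10^6 ft³.
Over A = 2.1 mi², depth = V / A = 0.334 in.

d ≈ 0.334 in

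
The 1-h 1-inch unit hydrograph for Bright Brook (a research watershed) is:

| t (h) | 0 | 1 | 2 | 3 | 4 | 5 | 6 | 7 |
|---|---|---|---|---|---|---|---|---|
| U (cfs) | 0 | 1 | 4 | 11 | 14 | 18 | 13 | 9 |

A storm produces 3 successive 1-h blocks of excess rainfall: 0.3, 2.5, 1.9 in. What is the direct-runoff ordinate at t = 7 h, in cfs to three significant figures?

Q ≈ 69.4 cfs

By discrete convolution, Q_j = Σ (P_i / 1 in) · U_{j−i}.
At t = 7 h (j=7): Q = (0.3/1)·9 + (2.5/1)·13 + (1.9/1)·18 = 69.4 cfs.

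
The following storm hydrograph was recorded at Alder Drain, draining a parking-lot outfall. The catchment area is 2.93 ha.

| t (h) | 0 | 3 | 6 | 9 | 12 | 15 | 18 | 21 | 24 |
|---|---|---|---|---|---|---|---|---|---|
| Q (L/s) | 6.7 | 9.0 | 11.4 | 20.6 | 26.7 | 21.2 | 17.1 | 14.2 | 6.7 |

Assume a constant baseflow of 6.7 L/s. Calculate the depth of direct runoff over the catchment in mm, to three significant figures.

d ≈ 27.0 mm

Direct runoff: 0.0, 2.3, 4.7, 13.9, 20.0, 14.5, 10.4, 7.5, 0.0 L/s; ΣQ_DR = 73.30 L/s.
V = ΣQ_DR · Δt = 73.30 × 10800 s = 7.916 × 10^5 L.
Over A = 2.93 ha, depth = V / A = 27.0 mm.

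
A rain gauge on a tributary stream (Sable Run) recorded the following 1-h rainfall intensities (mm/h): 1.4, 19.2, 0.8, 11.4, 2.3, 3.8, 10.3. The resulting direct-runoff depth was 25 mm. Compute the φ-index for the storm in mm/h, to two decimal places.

φ ≈ 5.30 mm/h

Only the 3 blocks with intensity above φ contribute runoff: 19.2, 11.4, 10.3 mm/h.
Σ(I−φ)·Δt = d  ⇒  (19.2+11.4+10.3 − 3φ)·1 = 25
φ = (40.90 − 25/1) / 3 = 5.30 mm/h.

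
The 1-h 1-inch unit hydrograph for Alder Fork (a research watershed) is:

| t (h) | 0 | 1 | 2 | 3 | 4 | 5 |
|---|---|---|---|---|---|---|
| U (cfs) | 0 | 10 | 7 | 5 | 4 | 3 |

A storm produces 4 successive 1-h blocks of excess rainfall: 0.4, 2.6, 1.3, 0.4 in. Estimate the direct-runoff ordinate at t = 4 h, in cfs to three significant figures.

By discrete convolution, Q_j = Σ (P_i / 1 in) · U_{j−i}.
At t = 4 h (j=4): Q = (0.4/1)·4 + (2.6/1)·5 + (1.3/1)·7 + (0.4/1)·10 = 27.7 cfs.

Q ≈ 27.7 cfs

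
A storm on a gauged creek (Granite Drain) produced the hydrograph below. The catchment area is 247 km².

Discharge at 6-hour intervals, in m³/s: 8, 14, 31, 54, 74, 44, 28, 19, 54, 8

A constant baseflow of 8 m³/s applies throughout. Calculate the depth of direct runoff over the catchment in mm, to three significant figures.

d ≈ 22.2 mm

Direct runoff: 0.0, 6.0, 23.0, 46.0, 66.0, 36.0, 20.0, 11.0, 46.0, 0.0 m³/s; ΣQ_DR = 254.0 m³/s.
V = ΣQ_DR · Δt = 254.0 × 21600 s = 5.486 × 10^6 m³.
Over A = 247 km², depth = V / A = 22.2 mm.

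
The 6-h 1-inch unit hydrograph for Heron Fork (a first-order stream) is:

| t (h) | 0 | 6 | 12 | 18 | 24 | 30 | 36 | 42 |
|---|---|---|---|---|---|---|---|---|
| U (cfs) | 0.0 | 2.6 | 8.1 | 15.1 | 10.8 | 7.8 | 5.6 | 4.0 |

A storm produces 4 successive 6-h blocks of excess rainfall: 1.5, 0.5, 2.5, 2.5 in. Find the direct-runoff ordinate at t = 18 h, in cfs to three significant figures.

Q ≈ 33.2 cfs

By discrete convolution, Q_j = Σ (P_i / 1 in) · U_{j−i}.
At t = 18 h (j=3): Q = (1.5/1)·15.1 + (0.5/1)·8.1 + (2.5/1)·2.6 + (2.5/1)·0.0 = 33.2 cfs.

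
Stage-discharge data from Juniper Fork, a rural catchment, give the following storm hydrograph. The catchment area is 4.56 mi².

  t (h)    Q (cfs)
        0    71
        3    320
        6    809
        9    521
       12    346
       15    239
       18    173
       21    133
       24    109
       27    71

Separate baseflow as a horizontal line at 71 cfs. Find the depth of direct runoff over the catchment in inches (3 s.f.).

Direct runoff: 0.0, 249.0, 738.0, 450.0, 275.0, 168.0, 102.0, 62.0, 38.0, 0.0 cfs; ΣQ_DR = 2082 cfs.
V = ΣQ_DR · Δt = 2082 × 10800 s = 2.249 × 10^7 ft³.
Over A = 4.56 mi², depth = V / A = 2.12 in.

d ≈ 2.12 in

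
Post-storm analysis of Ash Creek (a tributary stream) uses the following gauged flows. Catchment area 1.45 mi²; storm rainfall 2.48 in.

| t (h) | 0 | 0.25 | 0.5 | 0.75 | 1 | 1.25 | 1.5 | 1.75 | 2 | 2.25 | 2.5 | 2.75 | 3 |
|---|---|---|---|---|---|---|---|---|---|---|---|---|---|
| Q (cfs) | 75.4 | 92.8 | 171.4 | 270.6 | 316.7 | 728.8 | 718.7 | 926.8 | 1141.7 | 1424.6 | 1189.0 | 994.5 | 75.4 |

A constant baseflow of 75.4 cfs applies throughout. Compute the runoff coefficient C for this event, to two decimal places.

ΣQ_DR = 7146 cfs; V = ΣQ_DR·Δt = 6.432 × 10^6 ft³.
Runoff depth d = V / A = 1.909 in.
C = d / P = 1.909 / 2.48 = 0.77.

C ≈ 0.77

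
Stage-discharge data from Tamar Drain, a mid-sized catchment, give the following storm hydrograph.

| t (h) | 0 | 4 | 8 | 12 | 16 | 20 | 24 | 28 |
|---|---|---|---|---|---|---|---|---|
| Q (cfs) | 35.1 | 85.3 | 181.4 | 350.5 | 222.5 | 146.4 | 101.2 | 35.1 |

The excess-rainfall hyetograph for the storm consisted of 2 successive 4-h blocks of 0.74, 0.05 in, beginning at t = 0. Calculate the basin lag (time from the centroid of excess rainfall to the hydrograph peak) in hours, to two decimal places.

Centroid of excess rainfall: t_c = Σ P_i·t̄_i / ΣP_i = 2.2532 h (block centres at 2, 6 h).
Hydrograph peak occurs at t = 12 h, so basin lag t_L = 12 − 2.2532 = 9.75 h.

t_L ≈ 9.75 h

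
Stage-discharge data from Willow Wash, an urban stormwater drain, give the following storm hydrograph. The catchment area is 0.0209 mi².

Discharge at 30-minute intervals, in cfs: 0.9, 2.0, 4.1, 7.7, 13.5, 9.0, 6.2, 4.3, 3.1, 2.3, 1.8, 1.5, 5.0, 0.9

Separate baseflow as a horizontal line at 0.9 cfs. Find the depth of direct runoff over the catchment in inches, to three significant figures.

d ≈ 1.84 in

Direct runoff: 0.0, 1.1, 3.2, 6.8, 12.6, 8.1, 5.3, 3.4, 2.2, 1.4, 0.9, 0.6, 4.1, 0.0 cfs; ΣQ_DR = 49.70 cfs.
V = ΣQ_DR · Δt = 49.70 × 1800 s = 89460 ft³.
Over A = 0.0209 mi², depth = V / A = 1.84 in.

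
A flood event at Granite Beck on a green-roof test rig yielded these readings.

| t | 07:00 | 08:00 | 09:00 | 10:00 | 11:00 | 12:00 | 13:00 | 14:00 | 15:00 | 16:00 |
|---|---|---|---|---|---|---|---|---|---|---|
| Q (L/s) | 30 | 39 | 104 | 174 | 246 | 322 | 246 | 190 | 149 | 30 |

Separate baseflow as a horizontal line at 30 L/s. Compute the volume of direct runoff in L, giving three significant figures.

Direct-runoff ordinates (Q − Q_b): 0.0, 9.0, 74.0, 144.0, 216.0, 292.0, 216.0, 160.0, 119.0, 0.0 L/s.
ΣQ_DR = 1230 L/s.
With Δt = 1 h = 3600 s, V = ΣQ_DR · Δt = 1230 × 3600 = 4.43 × 10^6 L.

V ≈ 4.43 × 10^6 L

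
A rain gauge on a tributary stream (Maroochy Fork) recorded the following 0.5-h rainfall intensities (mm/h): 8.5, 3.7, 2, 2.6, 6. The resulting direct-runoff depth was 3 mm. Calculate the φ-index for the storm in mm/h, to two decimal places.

φ ≈ 4.25 mm/h

Only the 2 blocks with intensity above φ contribute runoff: 8.5, 6 mm/h.
Σ(I−φ)·Δt = d  ⇒  (8.5+6 − 2φ)·0.5 = 3
φ = (14.50 − 3/0.5) / 2 = 4.25 mm/h.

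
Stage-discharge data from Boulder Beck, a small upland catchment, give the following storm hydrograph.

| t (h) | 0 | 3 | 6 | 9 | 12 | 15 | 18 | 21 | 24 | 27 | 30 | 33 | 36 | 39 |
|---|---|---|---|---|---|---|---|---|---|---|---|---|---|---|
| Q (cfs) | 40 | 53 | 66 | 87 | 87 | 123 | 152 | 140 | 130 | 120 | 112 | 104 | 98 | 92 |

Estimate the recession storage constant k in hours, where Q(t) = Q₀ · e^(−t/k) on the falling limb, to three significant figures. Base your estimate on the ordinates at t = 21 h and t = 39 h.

k ≈ 42.9 h

On the falling limb, Q drops from 140 to 92 cfs between t = 21 h and t = 39 h (Δt = 18 h).
k = −Δt / ln(Q₂/Q₁) = −18 / ln(92/140) = 42.9 h.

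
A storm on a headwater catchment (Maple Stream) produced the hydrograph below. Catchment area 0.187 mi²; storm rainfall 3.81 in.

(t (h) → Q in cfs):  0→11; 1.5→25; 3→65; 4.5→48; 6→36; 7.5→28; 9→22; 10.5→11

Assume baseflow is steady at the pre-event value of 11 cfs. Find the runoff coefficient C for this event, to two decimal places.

ΣQ_DR = 158.0 cfs; V = ΣQ_DR·Δt = 8.532 × 10^5 ft³.
Runoff depth d = V / A = 1.964 in.
C = d / P = 1.964 / 3.81 = 0.52.

C ≈ 0.52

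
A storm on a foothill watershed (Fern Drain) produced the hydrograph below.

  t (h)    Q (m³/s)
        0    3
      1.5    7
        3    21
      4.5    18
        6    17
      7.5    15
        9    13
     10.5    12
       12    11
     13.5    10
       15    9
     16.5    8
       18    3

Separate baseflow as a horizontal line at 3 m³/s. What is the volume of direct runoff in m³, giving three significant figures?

Direct-runoff ordinates (Q − Q_b): 0.0, 4.0, 18.0, 15.0, 14.0, 12.0, 10.0, 9.0, 8.0, 7.0, 6.0, 5.0, 0.0 m³/s.
ΣQ_DR = 108.0 m³/s.
With Δt = 1.5 h = 5400 s, V = ΣQ_DR · Δt = 108.0 × 5400 = 5.83 × 10^5 m³.

V ≈ 5.83 × 10^5 m³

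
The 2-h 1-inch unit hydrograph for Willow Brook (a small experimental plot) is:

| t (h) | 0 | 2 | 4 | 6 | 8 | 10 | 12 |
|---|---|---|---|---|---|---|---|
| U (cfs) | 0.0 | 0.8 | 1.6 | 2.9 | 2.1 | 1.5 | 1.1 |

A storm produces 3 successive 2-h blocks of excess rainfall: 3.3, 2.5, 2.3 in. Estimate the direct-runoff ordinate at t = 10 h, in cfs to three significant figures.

By discrete convolution, Q_j = Σ (P_i / 1 in) · U_{j−i}.
At t = 10 h (j=5): Q = (3.3/1)·1.5 + (2.5/1)·2.1 + (2.3/1)·2.9 = 16.9 cfs.

Q ≈ 16.9 cfs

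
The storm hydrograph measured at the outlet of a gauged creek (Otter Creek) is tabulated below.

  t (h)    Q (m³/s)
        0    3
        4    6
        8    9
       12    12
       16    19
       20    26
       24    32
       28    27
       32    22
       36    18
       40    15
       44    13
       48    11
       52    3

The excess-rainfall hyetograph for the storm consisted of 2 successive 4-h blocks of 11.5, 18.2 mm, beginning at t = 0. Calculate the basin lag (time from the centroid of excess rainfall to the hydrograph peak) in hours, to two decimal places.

Centroid of excess rainfall: t_c = Σ P_i·t̄_i / ΣP_i = 4.4512 h (block centres at 2, 6 h).
Hydrograph peak occurs at t = 24 h, so basin lag t_L = 24 − 4.4512 = 19.55 h.

t_L ≈ 19.55 h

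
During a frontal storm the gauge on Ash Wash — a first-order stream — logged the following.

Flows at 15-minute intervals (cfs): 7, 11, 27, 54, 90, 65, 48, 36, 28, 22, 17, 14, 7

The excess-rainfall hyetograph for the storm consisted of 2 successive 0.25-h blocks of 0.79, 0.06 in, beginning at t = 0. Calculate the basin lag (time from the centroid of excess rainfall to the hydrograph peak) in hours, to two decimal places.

t_L ≈ 0.86 h

Centroid of excess rainfall: t_c = Σ P_i·t̄_i / ΣP_i = 0.1426 h (block centres at 0.125, 0.375 h).
Hydrograph peak occurs at t = 1 h, so basin lag t_L = 1 − 0.1426 = 0.86 h.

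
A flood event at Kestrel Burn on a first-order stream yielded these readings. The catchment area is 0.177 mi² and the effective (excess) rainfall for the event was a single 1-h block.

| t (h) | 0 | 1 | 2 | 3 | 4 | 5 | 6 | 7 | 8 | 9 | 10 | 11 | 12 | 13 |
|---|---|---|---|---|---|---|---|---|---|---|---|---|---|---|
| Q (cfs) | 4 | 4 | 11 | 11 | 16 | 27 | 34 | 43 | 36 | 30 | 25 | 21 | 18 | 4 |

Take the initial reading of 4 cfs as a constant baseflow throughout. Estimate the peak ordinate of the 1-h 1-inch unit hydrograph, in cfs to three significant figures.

U_p ≈ 19.5 cfs

Direct runoff: 0.0, 0.0, 7.0, 7.0, 12.0, 23.0, 30.0, 39.0, 32.0, 26.0, 21.0, 17.0, 14.0, 0.0 cfs; ΣQ_DR = 228.0 cfs, peak = 39.0 cfs.
Runoff depth d = ΣQ_DR·Δt / A = 228.0 × 3600 / (0.177 mi²) = 1.996 in.
The 1-inch UH is the DRH scaled by (1 in)/d, so U_p = 39.0 × 1/1.996 = 19.5 cfs.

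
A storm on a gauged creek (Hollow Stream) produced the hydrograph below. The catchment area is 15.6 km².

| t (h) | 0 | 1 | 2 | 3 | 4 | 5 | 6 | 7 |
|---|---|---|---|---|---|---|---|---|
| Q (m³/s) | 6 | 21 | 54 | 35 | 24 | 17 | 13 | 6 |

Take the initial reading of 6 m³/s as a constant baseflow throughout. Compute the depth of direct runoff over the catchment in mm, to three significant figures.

d ≈ 29.5 mm

Direct runoff: 0.0, 15.0, 48.0, 29.0, 18.0, 11.0, 7.0, 0.0 m³/s; ΣQ_DR = 128.0 m³/s.
V = ΣQ_DR · Δt = 128.0 × 3600 s = 4.608 × 10^5 m³.
Over A = 15.6 km², depth = V / A = 29.5 mm.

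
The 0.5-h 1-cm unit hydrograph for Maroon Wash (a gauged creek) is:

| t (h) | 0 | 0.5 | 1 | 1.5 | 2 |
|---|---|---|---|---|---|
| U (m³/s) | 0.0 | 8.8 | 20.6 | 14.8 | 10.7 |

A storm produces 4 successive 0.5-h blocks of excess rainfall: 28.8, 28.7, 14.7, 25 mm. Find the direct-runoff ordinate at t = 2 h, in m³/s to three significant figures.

Q ≈ 126 m³/s

By discrete convolution, Q_j = Σ (P_i / 10 mm) · U_{j−i}.
At t = 2 h (j=4): Q = (28.8/10)·10.7 + (28.7/10)·14.8 + (14.7/10)·20.6 + (25/10)·8.8 = 126 m³/s.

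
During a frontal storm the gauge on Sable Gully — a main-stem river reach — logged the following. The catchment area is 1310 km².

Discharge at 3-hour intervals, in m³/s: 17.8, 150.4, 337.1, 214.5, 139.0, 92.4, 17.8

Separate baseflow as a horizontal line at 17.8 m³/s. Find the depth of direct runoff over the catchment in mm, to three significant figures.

Direct runoff: 0.0, 132.6, 319.3, 196.7, 121.2, 74.6, 0.0 m³/s; ΣQ_DR = 844.4 m³/s.
V = ΣQ_DR · Δt = 844.4 × 10800 s = 9.120 × 10^6 m³.
Over A = 1310 km², depth = V / A = 6.96 mm.

d ≈ 6.96 mm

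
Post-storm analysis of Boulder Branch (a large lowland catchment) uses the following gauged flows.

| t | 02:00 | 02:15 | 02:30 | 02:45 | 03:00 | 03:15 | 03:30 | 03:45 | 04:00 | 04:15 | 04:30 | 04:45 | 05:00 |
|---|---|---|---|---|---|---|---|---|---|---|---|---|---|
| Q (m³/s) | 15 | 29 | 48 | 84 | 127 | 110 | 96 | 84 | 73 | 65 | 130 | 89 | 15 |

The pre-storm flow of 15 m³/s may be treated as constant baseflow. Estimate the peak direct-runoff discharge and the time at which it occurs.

Subtracting baseflow gives direct-runoff ordinates: 0.0, 14.0, 33.0, 69.0, 112.0, 95.0, 81.0, 69.0, 58.0, 50.0, 115.0, 74.0, 0.0 m³/s.
The maximum is 115.0 m³/s, occurring at the reading for t = 04:30.

Q_p = 115.0 m³/s at t = 04:30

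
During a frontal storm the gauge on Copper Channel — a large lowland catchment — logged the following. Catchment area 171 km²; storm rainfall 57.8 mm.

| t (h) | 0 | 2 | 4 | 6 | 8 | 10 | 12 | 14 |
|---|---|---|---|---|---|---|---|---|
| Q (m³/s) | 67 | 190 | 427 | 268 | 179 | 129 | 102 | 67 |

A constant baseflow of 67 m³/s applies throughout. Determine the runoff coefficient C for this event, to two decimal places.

C ≈ 0.65

ΣQ_DR = 893.0 m³/s; V = ΣQ_DR·Δt = 6.430 × 10^6 m³.
Runoff depth d = V / A = 37.60 mm.
C = d / P = 37.60 / 57.8 = 0.65.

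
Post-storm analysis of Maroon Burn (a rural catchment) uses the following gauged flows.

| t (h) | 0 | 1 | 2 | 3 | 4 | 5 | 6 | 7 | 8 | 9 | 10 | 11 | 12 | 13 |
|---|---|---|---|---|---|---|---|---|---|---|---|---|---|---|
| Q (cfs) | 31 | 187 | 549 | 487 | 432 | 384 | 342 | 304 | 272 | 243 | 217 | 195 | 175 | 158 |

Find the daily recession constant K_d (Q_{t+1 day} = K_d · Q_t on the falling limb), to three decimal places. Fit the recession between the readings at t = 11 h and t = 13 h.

Between t = 11 h and t = 13 h the flow falls from 195 to 158 cfs over 2×1 h = 2 h.
Per-interval ratio K = (158/195)^(1/2) = 0.9001; K_d = K^(24/1) = 0.080.

K_d ≈ 0.080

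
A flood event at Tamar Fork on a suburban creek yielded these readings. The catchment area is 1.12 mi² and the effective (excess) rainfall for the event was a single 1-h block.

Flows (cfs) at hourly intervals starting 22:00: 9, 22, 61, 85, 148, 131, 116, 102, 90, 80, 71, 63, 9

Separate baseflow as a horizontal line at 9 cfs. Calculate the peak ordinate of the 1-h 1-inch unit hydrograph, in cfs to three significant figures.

U_p ≈ 115 cfs

Direct runoff: 0.0, 13.0, 52.0, 76.0, 139.0, 122.0, 107.0, 93.0, 81.0, 71.0, 62.0, 54.0, 0.0 cfs; ΣQ_DR = 870.0 cfs, peak = 139.0 cfs.
Runoff depth d = ΣQ_DR·Δt / A = 870.0 × 3600 / (1.12 mi²) = 1.204 in.
The 1-inch UH is the DRH scaled by (1 in)/d, so U_p = 139.0 × 1/1.204 = 115 cfs.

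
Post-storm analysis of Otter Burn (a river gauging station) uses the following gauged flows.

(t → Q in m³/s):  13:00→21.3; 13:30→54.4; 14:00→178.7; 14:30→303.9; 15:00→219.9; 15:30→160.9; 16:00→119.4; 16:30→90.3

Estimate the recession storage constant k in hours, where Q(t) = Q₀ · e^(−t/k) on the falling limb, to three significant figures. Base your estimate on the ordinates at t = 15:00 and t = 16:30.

On the falling limb, Q drops from 219.9 to 90.3 m³/s between t = 15:00 and t = 16:30 (Δt = 1.5 h).
k = −Δt / ln(Q₂/Q₁) = −1.5 / ln(90.3/219.9) = 1.69 h.

k ≈ 1.69 h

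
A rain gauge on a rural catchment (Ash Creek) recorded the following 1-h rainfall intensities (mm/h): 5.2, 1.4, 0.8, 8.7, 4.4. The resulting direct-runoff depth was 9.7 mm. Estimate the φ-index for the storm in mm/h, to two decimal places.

φ ≈ 2.87 mm/h

Only the 3 blocks with intensity above φ contribute runoff: 5.2, 8.7, 4.4 mm/h.
Σ(I−φ)·Δt = d  ⇒  (5.2+8.7+4.4 − 3φ)·1 = 9.7
φ = (18.30 − 9.7/1) / 3 = 2.87 mm/h.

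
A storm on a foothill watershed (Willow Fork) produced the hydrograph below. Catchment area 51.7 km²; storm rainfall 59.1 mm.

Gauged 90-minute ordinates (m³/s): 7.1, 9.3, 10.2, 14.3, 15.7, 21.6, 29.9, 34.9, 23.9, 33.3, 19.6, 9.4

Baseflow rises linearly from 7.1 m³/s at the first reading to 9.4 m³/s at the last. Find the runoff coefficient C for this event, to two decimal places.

C ≈ 0.23

ΣQ_DR = 130.2 m³/s; V = ΣQ_DR·Δt = 7.031 × 10^5 m³.
Runoff depth d = V / A = 13.60 mm.
C = d / P = 13.60 / 59.1 = 0.23.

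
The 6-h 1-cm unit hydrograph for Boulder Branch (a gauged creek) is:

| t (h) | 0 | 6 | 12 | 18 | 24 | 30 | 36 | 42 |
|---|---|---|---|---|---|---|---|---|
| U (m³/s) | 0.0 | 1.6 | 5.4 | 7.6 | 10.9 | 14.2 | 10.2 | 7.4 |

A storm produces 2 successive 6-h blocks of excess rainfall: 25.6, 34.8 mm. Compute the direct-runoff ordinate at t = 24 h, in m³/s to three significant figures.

Q ≈ 54.4 m³/s

By discrete convolution, Q_j = Σ (P_i / 10 mm) · U_{j−i}.
At t = 24 h (j=4): Q = (25.6/10)·10.9 + (34.8/10)·7.6 = 54.4 m³/s.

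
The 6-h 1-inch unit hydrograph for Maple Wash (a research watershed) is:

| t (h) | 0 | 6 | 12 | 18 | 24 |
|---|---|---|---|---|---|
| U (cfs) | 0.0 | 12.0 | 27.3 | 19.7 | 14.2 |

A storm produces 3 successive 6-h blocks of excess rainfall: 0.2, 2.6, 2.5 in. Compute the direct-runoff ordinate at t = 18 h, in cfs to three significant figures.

By discrete convolution, Q_j = Σ (P_i / 1 in) · U_{j−i}.
At t = 18 h (j=3): Q = (0.2/1)·19.7 + (2.6/1)·27.3 + (2.5/1)·12.0 = 105 cfs.

Q ≈ 105 cfs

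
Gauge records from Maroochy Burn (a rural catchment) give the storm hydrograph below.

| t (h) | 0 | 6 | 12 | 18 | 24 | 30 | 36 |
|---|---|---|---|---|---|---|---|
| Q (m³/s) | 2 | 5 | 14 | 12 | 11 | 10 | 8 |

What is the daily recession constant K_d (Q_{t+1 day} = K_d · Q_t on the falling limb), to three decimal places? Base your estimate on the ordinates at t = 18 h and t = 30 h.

Between t = 18 h and t = 30 h the flow falls from 12 to 10 m³/s over 2×6 h = 12 h.
Per-interval ratio K = (10/12)^(1/2) = 0.9129; K_d = K^(24/6) = 0.694.

K_d ≈ 0.694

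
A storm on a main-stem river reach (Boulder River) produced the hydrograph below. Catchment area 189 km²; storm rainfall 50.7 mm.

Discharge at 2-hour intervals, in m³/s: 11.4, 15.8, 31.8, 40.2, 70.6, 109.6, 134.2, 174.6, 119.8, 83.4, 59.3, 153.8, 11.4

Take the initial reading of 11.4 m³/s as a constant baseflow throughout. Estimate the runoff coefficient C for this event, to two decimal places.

C ≈ 0.65

ΣQ_DR = 867.7 m³/s; V = ΣQ_DR·Δt = 6.247 × 10^6 m³.
Runoff depth d = V / A = 33.06 mm.
C = d / P = 33.06 / 50.7 = 0.65.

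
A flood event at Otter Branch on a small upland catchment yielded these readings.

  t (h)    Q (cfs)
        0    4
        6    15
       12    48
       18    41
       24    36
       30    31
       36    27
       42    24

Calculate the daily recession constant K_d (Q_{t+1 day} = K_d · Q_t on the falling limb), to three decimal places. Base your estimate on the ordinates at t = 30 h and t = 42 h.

Between t = 30 h and t = 42 h the flow falls from 31 to 24 cfs over 2×6 h = 12 h.
Per-interval ratio K = (24/31)^(1/2) = 0.8799; K_d = K^(24/6) = 0.599.

K_d ≈ 0.599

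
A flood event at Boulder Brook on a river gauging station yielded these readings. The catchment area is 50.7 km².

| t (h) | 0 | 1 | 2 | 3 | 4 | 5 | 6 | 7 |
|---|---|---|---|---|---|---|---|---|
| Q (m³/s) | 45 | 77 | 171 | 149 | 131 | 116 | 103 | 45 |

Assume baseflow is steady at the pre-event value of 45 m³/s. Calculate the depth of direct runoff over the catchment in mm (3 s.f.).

Direct runoff: 0.0, 32.0, 126.0, 104.0, 86.0, 71.0, 58.0, 0.0 m³/s; ΣQ_DR = 477.0 m³/s.
V = ΣQ_DR · Δt = 477.0 × 3600 s = 1.717 × 10^6 m³.
Over A = 50.7 km², depth = V / A = 33.9 mm.

d ≈ 33.9 mm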